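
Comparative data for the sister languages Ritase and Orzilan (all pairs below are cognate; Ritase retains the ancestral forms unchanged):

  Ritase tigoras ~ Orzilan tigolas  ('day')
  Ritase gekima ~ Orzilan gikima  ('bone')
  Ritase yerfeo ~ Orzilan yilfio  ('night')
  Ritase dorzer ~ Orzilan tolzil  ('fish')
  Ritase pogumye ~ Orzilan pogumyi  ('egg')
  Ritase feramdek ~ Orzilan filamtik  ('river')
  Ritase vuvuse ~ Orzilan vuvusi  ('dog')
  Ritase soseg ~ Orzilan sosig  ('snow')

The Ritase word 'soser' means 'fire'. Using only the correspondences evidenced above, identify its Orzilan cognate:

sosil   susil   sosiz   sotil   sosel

yerfeo ~ yilfio, dorzer ~ tolzil — Ritase e corresponds to Orzilan i after a consonant, before r.
dorzer ~ tolzil — Ritase r corresponds to Orzilan l word-finally.
Applying these to Ritase 'soser':
  soser → sosir   (e→i after a consonant, before r)
  sosir → sosil   (r→l word-finally)
So the Orzilan cognate is 'sosil'.

sosil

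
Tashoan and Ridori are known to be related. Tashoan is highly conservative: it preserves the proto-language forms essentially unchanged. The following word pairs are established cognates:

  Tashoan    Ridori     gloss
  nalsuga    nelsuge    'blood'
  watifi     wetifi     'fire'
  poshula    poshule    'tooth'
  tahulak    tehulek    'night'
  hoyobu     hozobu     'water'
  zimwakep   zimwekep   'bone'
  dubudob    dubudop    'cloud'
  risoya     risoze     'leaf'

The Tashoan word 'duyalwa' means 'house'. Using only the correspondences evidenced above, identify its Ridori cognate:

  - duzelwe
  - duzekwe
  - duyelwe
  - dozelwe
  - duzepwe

risoya ~ risoze — Tashoan y corresponds to Ridori z between vowels (before a back vowel).
nalsuga ~ nelsuge, watifi ~ wetifi — Tashoan a corresponds to Ridori e after a consonant, before a consonant other than r, m, n, p, b, f, v.
nalsuga ~ nelsuge, poshula ~ poshule — Tashoan a corresponds to Ridori e word-finally.
Applying these to Tashoan 'duyalwa':
  duyalwa → duzalwa   (y→z between vowels (before a back vowel))
  duzalwa → duzelwa   (a→e after a consonant, before a consonant other than r, m, n, p, b, f, v)
  duzelwa → duzelwe   (a→e word-finally)
So the Ridori cognate is 'duzelwe'.

duzelwe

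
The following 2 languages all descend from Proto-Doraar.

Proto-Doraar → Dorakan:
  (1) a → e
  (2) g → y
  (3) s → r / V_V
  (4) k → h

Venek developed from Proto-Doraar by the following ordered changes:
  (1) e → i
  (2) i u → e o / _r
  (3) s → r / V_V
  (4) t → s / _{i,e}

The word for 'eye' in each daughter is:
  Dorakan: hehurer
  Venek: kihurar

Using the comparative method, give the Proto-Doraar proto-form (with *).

Position 2: Dorakan has e, Venek has i. Taking the neighbouring segments as reconstructed: Dorakan e could go back to *a or *e; Venek i could go back to *e or *i — the one source consistent with every daughter is *e.
Position 6: Dorakan has e, Venek has a. Venek preserves a here (none of its changes turn any other segment into a), so the proto-segment is *a.
Continuing position by position gives *kehusar; check it forward:
Dorakan: *kehusar
  kehusar → kehuser   [vowel merger]
  kehuser (rule 2 does not apply)
  kehuser → kehurer   [rhotacism]
  kehurer → hehurer   [unconditioned shift]
  giving Dorakan hehurer.
Venek: *kehusar > kihusar > kihurar  (by vowel merger, rhotacism)
No other proto-form is consistent with every reflex, so the reconstruction is *kehusar.

*kehusar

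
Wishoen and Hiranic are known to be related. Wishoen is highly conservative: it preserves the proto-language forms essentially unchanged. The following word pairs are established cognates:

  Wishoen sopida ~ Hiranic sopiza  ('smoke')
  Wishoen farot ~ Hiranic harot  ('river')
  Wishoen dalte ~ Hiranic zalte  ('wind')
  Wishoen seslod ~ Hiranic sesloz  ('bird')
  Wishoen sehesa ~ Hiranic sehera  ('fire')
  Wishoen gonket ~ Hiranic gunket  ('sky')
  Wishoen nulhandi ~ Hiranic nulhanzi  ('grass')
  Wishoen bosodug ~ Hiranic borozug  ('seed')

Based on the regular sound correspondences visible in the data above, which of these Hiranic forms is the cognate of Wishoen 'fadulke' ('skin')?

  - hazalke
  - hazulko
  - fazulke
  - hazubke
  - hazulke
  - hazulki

farot ~ harot — Wishoen f corresponds to Hiranic h word-initially before a back vowel.
bosodug ~ borozug — Wishoen d corresponds to Hiranic z between vowels (before a back vowel).
Applying these to Wishoen 'fadulke':
  fadulke → hadulke   (f→h word-initially before a back vowel)
  hadulke → hazulke   (d→z between vowels (before a back vowel))
So the Hiranic cognate is 'hazulke'.

hazulke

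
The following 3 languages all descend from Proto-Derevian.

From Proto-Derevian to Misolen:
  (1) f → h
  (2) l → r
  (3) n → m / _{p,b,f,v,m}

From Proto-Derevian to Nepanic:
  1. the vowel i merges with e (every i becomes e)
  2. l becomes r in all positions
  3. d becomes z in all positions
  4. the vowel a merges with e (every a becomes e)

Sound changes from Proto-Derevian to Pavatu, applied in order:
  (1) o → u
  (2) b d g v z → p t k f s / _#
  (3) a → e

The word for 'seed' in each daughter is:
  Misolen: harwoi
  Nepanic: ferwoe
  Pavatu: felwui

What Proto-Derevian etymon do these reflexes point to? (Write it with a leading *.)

Position 5: Misolen has o, Nepanic has o, Pavatu has u. Misolen preserves o here (none of its changes turn any other segment into o), so the proto-segment is *o.
Position 3: Misolen has r, Nepanic has r, Pavatu has l. Pavatu preserves l here (none of its changes turn any other segment into l), so the proto-segment is *l.
Position 6: Misolen has i, Nepanic has e, Pavatu has i. Misolen preserves i here (none of its changes turn any other segment into i), so the proto-segment is *i.
Continuing position by position gives *falwoi; check it forward:
Misolen: *falwoi > halwoi > harwoi  (by unconditioned shift, unconditioned shift)
Nepanic: *falwoi > falwoe > farwoe > ferwoe  (by vowel merger, unconditioned shift, vowel merger)
Pavatu: *falwoi
  falwoi → falwui   [vowel merger]
  falwui (rule 2 does not apply)
  falwui → felwui   [vowel merger]
  giving Pavatu felwui.
*falwoi is the unique common source.

*falwoi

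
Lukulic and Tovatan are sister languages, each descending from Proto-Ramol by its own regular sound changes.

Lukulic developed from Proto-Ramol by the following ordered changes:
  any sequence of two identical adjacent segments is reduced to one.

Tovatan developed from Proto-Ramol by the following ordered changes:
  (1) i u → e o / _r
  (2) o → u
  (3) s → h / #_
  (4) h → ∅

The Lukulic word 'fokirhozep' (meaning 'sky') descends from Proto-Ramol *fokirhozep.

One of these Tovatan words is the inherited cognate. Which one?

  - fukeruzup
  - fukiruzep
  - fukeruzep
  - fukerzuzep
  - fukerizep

Tovatan: *fokirhozep > fokerhozep > fukerhuzep > fukeruzep  (by pre-rhotic lowering, vowel merger, h-loss)
Only 'fukeruzep' matches the regular Tovatan development of *fokirhozep.

fukeruzep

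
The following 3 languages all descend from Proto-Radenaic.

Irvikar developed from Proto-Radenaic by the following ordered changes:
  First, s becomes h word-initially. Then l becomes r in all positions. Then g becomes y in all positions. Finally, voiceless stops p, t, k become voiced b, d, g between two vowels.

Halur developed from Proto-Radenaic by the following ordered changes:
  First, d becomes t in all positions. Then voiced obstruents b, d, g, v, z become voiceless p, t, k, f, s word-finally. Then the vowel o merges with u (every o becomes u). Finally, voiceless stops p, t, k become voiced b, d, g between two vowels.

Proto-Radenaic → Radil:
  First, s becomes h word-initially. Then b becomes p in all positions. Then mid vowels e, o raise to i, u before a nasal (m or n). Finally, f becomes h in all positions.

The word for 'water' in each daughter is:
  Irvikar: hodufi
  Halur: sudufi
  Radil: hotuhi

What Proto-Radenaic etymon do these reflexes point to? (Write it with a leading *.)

*sotufi

Position 1: Irvikar has h, Halur has s, Radil has h. Taking the neighbouring segments as reconstructed: Irvikar h could go back to *s or *h; Halur s can only go back to *s; Radil h could go back to *f or *s or *h — the one source consistent with every daughter is *s.
Position 3: Irvikar has d, Halur has d, Radil has t. Radil preserves t here (none of its changes turn any other segment into t), so the proto-segment is *t.
Position 5: Irvikar has f, Halur has f, Radil has h. Irvikar preserves f here (none of its changes turn any other segment into f), so the proto-segment is *f.
This points to *sotufi. Verify forward in each daughter:
Irvikar: *sotufi > hotufi > hodufi  (by debuccalisation, intervocalic voicing)
Halur: *sotufi > sutufi > sudufi  (by vowel merger, intervocalic voicing)
Radil: start from *sotufi.
  rule 1 (debuccalisation): sotufi → hotufi
  rule 2: no change — hotufi
  rule 3: no change — hotufi
  rule 4 (unconditioned shift): hotufi → hotuhi
  ⇒ Radil hotuhi
Only *sotufi yields all of Irvikar hodufi, Halur sudufi, Radil hotuhi.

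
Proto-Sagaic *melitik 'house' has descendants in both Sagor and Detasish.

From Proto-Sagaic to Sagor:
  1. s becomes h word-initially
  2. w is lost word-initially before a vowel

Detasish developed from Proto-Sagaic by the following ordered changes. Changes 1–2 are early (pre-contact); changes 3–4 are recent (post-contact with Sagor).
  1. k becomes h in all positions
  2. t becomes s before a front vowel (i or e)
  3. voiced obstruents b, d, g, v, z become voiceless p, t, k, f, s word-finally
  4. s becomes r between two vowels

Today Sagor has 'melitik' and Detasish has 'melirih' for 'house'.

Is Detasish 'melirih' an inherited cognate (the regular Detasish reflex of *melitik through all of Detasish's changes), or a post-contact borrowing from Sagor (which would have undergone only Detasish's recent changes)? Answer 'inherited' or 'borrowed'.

inherited

If inherited, *melitik would pass through all of Detasish's changes:
Detasish: *melitik
  melitik → melitih   [unconditioned shift]
  melitih → melisih   [palatalisation]
  melisih (rule 3 does not apply)
  melisih → melirih   [rhotacism]
  giving Detasish melirih.
If borrowed from Sagor 'melitik' after the early changes, it would undergo only the recent ones:
  rule 3 (final devoicing): no change (melitik)
  rule 4 (rhotacism): no change (melitik)
  ⇒ as a loan: melitik
Detasish 'melirih' matches the inherited outcome exactly, so it is an inherited cognate, not a loan.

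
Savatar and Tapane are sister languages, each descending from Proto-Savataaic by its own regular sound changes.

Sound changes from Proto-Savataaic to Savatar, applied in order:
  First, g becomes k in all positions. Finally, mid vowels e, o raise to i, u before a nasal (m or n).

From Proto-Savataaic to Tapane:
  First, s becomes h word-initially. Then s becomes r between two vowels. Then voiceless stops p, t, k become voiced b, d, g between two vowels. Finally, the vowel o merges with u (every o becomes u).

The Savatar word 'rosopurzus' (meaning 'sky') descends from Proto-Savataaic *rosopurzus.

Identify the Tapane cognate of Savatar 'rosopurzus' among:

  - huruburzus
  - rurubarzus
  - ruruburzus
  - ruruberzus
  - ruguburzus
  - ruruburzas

Tapane: start from *rosopurzus.
  rule 1: no change — rosopurzus
  rule 2 (rhotacism): rosopurzus → roropurzus
  rule 3 (intervocalic voicing): roropurzus → roroburzus
  rule 4 (vowel merger): roroburzus → ruruburzus
  ⇒ Tapane ruruburzus
The other candidates each miss or misapply at least one Tapane change.

ruruburzus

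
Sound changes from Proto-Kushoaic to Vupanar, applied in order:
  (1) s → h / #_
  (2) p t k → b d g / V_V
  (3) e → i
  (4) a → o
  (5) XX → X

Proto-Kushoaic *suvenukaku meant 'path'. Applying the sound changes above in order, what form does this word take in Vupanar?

huvinugogu

Vupanar: *suvenukaku
  suvenukaku → huvenukaku   [debuccalisation]
  huvenukaku → huvenugagu   [intervocalic voicing]
  huvenugagu → huvinugagu   [vowel merger]
  huvinugagu → huvinugogu   [vowel merger]
  huvinugogu (rule 5 does not apply)
  giving Vupanar huvinugogu.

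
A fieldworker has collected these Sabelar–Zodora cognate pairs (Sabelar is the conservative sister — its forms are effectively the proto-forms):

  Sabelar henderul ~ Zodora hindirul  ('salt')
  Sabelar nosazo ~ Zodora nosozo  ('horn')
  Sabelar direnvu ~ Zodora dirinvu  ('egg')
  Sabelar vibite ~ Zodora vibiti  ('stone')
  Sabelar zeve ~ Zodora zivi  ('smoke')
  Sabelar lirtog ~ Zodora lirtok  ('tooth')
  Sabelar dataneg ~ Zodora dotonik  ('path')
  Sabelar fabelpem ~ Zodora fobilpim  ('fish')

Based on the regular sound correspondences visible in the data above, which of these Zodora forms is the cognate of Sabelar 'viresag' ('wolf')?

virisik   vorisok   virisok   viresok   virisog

virisok

dataneg ~ dotonik, fabelpem ~ fobilpim — Sabelar e corresponds to Zodora i after a consonant, before a consonant other than r, m, n, p, b, f, v.
nosazo ~ nosozo, dataneg ~ dotonik — Sabelar a corresponds to Zodora o after a consonant, before a consonant other than r, m, n, p, b, f, v.
lirtog ~ lirtok, dataneg ~ dotonik — Sabelar g corresponds to Zodora k word-finally.
Applying these to Sabelar 'viresag':
  viresag → virisag   (e→i after a consonant, before a consonant other than r, m, n, p, b, f, v)
  virisag → virisog   (a→o after a consonant, before a consonant other than r, m, n, p, b, f, v)
  virisog → virisok   (g→k word-finally)
So the Zodora cognate is 'virisok'.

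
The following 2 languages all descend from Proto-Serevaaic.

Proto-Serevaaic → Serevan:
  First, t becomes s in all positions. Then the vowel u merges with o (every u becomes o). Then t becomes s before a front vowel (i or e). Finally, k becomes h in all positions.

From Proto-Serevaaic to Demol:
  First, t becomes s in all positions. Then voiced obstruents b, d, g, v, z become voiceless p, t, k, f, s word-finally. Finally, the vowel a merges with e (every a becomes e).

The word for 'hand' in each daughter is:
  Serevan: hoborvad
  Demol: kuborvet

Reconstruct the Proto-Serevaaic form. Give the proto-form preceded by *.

Position 8: Serevan has d, Demol has t. Serevan preserves d here (none of its changes turn any other segment into d), so the proto-segment is *d.
Position 7: Serevan has a, Demol has e. Serevan preserves a here (none of its changes turn any other segment into a), so the proto-segment is *a.
This points to *kuborvad. Verify forward in each daughter:
Serevan: *kuborvad > koborvad > hoborvad  (by vowel merger, unconditioned shift)
Demol: *kuborvad > kuborvat > kuborvet  (by final devoicing, vowel merger)
*kuborvad is the unique common source.

*kuborvad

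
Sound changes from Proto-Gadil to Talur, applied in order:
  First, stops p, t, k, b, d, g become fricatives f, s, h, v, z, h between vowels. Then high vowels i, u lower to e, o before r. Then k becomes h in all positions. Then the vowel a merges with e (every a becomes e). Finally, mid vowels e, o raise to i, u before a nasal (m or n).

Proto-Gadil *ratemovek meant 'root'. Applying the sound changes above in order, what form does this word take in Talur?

resimoveh

Talur: *ratemovek
  ratemovek → rasemovek   [intervocalic lenition]
  rasemovek (rule 2 does not apply)
  rasemovek → rasemoveh   [unconditioned shift]
  rasemoveh → resemoveh   [vowel merger]
  resemoveh → resimoveh   [pre-nasal raising]
  giving Talur resimoveh.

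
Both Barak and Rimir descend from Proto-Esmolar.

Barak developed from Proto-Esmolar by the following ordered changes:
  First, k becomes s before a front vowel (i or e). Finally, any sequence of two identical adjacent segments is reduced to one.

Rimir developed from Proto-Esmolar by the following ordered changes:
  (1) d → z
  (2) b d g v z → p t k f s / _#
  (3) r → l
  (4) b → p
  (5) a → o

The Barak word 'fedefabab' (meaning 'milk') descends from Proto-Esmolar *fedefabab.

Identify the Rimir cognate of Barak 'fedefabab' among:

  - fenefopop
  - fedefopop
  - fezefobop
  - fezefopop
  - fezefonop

Rimir: *fedefabab > fezefabab > fezefabap > fezefapap > fezefopop  (by unconditioned shift, final devoicing, unconditioned shift, vowel merger)
The other candidates each miss or misapply at least one Rimir change.

fezefopop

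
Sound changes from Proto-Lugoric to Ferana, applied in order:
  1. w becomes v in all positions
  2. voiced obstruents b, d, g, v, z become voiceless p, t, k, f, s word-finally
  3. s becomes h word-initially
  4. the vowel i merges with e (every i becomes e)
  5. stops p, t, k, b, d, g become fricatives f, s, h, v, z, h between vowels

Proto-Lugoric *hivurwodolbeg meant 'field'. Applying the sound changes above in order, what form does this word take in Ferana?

Ferana: *hivurwodolbeg
  hivurwodolbeg → hivurvodolbeg   [unconditioned shift]
  hivurvodolbeg → hivurvodolbek   [final devoicing]
  hivurvodolbek (rule 3 does not apply)
  hivurvodolbek → hevurvodolbek   [vowel merger]
  hevurvodolbek → hevurvozolbek   [intervocalic lenition]
  giving Ferana hevurvozolbek.

hevurvozolbek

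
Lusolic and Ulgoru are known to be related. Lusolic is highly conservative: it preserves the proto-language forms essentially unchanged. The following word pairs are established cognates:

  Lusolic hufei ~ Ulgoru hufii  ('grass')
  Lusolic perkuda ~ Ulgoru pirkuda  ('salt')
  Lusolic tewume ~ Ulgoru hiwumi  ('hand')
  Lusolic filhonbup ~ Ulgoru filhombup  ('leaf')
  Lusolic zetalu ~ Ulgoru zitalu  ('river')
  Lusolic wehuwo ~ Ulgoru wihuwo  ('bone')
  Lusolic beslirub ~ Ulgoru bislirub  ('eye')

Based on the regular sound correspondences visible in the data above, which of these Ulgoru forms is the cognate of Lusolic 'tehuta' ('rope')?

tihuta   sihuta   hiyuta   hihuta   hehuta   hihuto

tewume ~ hiwumi — Lusolic t corresponds to Ulgoru h word-initially before a front vowel.
tewume ~ hiwumi, zetalu ~ zitalu — Lusolic e corresponds to Ulgoru i after a consonant, before a consonant other than r, m, n, p, b, f, v.
Applying these to Lusolic 'tehuta':
  tehuta → hehuta   (t→h word-initially before a front vowel)
  hehuta → hihuta   (e→i after a consonant, before a consonant other than r, m, n, p, b, f, v)
So the Ulgoru cognate is 'hihuta'.

hihuta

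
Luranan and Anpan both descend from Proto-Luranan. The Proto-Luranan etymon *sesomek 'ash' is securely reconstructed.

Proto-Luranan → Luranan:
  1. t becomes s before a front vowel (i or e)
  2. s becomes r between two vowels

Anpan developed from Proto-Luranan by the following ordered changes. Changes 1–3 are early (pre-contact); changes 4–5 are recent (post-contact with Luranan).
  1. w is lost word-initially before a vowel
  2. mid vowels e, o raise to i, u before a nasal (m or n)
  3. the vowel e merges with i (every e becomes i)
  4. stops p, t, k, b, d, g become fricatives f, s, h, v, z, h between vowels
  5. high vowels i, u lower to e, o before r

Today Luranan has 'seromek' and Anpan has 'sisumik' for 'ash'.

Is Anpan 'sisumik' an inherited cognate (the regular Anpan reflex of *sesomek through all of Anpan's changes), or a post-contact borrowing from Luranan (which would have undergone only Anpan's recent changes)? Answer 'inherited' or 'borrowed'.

inherited

If inherited, *sesomek would pass through all of Anpan's changes:
Anpan: *sesomek
  sesomek (rule 1 does not apply)
  sesomek → sesumek   [pre-nasal raising]
  sesumek → sisumik   [vowel merger]
  sisumik (rule 4 does not apply)
  sisumik (rule 5 does not apply)
  giving Anpan sisumik.
If borrowed from Luranan 'seromek' after the early changes, it would undergo only the recent ones:
  rule 4 (intervocalic lenition): no change (seromek)
  rule 5 (pre-rhotic lowering): no change (seromek)
  ⇒ as a loan: seromek
Anpan 'sisumik' matches the inherited outcome exactly, so it is an inherited cognate, not a loan.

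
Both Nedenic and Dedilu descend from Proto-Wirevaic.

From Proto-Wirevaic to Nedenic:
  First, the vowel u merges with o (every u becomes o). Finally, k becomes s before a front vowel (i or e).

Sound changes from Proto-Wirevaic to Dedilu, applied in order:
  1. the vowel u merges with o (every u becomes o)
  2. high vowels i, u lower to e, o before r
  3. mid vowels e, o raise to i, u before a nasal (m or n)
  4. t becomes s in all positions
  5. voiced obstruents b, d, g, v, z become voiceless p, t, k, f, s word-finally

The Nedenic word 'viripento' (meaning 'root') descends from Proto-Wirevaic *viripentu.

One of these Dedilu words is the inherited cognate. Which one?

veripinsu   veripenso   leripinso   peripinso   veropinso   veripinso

Dedilu: *viripentu
  viripentu → viripento   [vowel merger]
  viripento → veripento   [pre-rhotic lowering]
  veripento → veripinto   [pre-nasal raising]
  veripinto → veripinso   [unconditioned shift]
  veripinso (rule 5 does not apply)
  giving Dedilu veripinso.

veripinso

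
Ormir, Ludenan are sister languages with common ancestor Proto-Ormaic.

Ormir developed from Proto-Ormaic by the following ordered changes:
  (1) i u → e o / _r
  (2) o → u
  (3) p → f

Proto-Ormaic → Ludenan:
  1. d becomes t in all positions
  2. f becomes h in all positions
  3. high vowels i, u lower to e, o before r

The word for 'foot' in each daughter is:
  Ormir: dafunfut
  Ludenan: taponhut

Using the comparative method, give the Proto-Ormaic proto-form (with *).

Position 6: Ormir has f, Ludenan has h. Taking the neighbouring segments as reconstructed: Ormir f could go back to *p or *f; Ludenan h could go back to *f or *h — the one source consistent with every daughter is *f.
Position 3: Ormir has f, Ludenan has p. Ludenan preserves p here (none of its changes turn any other segment into p), so the proto-segment is *p.
Verify the candidate proto-form against each daughter:
Ormir: *daponfut
  daponfut (rule 1 does not apply)
  daponfut → dapunfut   [vowel merger]
  dapunfut → dafunfut   [unconditioned shift]
  giving Ormir dafunfut.
Ludenan: *daponfut
  daponfut → taponfut   [unconditioned shift]
  taponfut → taponhut   [unconditioned shift]
  taponhut (rule 3 does not apply)
  giving Ludenan taponhut.
Only *daponfut yields all of Ormir dafunfut, Ludenan taponhut.

*daponfut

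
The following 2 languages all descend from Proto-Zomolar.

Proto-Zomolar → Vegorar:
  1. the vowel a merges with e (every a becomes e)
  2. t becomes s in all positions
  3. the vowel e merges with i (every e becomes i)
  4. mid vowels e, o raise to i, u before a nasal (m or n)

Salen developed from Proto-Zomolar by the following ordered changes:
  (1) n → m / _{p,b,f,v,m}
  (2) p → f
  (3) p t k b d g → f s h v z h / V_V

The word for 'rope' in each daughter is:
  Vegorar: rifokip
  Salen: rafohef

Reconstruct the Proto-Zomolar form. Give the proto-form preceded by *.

*rafokep

Position 6: Vegorar has i, Salen has e. Salen preserves e here (none of its changes turn any other segment into e), so the proto-segment is *e.
Position 7: Vegorar has p, Salen has f. Vegorar preserves p here (none of its changes turn any other segment into p), so the proto-segment is *p.
Position 5: Vegorar has k, Salen has h. Vegorar preserves k here (none of its changes turn any other segment into k), so the proto-segment is *k.
Continuing position by position gives *rafokep; check it forward:
Vegorar: start from *rafokep.
  rule 1 (vowel merger): rafokep → refokep
  rule 2: no change — refokep
  rule 3 (vowel merger): refokep → rifokip
  rule 4: no change — rifokip
  ⇒ Vegorar rifokip
Salen: *rafokep
  rafokep (rule 1 does not apply)
  rafokep → rafokef   [unconditioned shift]
  rafokef → rafohef   [intervocalic lenition]
  giving Salen rafohef.
Only *rafokep yields all of Vegorar rifokip, Salen rafohef.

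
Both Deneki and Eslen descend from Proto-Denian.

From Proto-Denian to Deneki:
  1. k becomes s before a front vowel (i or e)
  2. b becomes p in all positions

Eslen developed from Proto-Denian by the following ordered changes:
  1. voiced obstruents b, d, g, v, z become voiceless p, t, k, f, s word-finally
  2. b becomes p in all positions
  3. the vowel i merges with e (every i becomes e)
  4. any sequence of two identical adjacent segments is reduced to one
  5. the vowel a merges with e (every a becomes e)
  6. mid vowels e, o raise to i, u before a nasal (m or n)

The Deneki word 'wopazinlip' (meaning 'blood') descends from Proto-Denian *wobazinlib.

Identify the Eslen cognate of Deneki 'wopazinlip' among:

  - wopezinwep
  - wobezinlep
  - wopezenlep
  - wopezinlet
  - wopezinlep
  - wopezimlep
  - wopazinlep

wopezinlep

Eslen: *wobazinlib > wobazinlip > wopazinlip > wopazenlep > wopezenlep > wopezinlep  (by final devoicing, unconditioned shift, vowel merger, vowel merger, pre-nasal raising)
Only 'wopezinlep' matches the regular Eslen development of *wobazinlib.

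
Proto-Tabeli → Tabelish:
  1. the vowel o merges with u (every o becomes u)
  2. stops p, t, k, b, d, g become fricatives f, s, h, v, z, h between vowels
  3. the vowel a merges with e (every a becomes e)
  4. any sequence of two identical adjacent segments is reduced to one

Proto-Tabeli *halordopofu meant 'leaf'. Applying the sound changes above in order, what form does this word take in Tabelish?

Tabelish: *halordopofu > halurdupufu > halurdufufu > helurdufufu  (by vowel merger, intervocalic lenition, vowel merger)

helurdufufu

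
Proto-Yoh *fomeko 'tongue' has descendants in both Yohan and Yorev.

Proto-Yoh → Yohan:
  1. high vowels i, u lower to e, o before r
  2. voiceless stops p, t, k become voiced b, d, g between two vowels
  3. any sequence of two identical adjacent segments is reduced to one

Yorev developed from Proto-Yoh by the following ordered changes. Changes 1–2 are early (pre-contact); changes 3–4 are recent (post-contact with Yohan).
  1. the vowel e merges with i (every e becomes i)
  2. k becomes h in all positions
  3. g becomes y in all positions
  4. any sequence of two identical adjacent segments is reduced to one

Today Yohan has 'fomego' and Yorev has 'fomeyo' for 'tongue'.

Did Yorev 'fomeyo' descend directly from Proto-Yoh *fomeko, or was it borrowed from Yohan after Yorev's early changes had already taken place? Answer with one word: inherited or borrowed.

If inherited, *fomeko would pass through all of Yorev's changes:
Yorev: *fomeko
  fomeko → fomiko   [vowel merger]
  fomiko → fomiho   [unconditioned shift]
  fomiho (rule 3 does not apply)
  fomiho (rule 4 does not apply)
  giving Yorev fomiho.
If borrowed from Yohan 'fomego' after the early changes, it would undergo only the recent ones:
  rule 3 (unconditioned shift): fomego → fomeyo
  rule 4 (degemination): no change (fomeyo)
  ⇒ as a loan: fomeyo
Yorev 'fomeyo' matches the loan outcome 'fomeyo', not the inherited 'fomiho' — it skipped the early Yorev changes, so it was borrowed from Yohan.

borrowed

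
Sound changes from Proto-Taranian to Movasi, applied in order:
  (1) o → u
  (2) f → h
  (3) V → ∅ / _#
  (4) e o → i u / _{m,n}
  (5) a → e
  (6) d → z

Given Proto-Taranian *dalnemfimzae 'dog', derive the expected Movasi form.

zelnimhimze

Movasi: *dalnemfimzae
  dalnemfimzae (rule 1 does not apply)
  dalnemfimzae → dalnemhimzae   [unconditioned shift]
  dalnemhimzae → dalnemhimza   [apocope]
  dalnemhimza → dalnimhimza   [pre-nasal raising]
  dalnimhimza → delnimhimze   [vowel merger]
  delnimhimze → zelnimhimze   [unconditioned shift]
  giving Movasi zelnimhimze.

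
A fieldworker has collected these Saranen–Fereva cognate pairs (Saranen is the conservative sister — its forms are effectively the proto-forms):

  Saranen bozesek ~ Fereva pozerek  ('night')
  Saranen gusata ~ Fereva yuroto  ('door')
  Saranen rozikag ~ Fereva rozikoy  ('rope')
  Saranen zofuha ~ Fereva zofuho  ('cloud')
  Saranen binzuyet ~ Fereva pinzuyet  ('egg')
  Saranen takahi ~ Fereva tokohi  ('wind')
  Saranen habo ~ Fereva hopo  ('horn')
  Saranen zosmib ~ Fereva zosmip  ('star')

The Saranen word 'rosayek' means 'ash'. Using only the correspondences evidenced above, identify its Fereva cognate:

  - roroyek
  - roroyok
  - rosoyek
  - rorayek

gusata ~ yuroto — Saranen s corresponds to Fereva r between vowels (before a back vowel).
gusata ~ yuroto, rozikag ~ rozikoy — Saranen a corresponds to Fereva o after a consonant, before a consonant other than r, m, n, p, b, f, v.
Applying these to Saranen 'rosayek':
  rosayek → rorayek   (s→r between vowels (before a back vowel))
  rorayek → roroyek   (a→o after a consonant, before a consonant other than r, m, n, p, b, f, v)
So the Fereva cognate is 'roroyek'.

roroyek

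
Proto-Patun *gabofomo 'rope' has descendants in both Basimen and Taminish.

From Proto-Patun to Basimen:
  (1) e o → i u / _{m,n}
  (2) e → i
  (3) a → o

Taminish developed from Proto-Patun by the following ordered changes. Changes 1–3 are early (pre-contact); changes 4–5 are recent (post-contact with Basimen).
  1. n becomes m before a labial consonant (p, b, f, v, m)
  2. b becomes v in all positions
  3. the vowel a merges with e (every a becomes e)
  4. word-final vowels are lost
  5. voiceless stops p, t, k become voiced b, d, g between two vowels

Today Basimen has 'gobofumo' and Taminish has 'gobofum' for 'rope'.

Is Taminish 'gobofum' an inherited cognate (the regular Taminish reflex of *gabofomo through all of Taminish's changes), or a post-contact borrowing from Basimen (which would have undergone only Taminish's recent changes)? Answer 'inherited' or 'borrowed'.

If inherited, *gabofomo would pass through all of Taminish's changes:
Taminish: *gabofomo > gavofomo > gevofomo > gevofom  (by unconditioned shift, vowel merger, apocope)
If borrowed from Basimen 'gobofumo' after the early changes, it would undergo only the recent ones:
  rule 4 (apocope): gobofumo → gobofum
  rule 5 (intervocalic voicing): no change (gobofum)
  ⇒ as a loan: gobofum
Taminish 'gobofum' matches the loan outcome 'gobofum', not the inherited 'gevofom' — it skipped the early Taminish changes, so it was borrowed from Basimen.

borrowed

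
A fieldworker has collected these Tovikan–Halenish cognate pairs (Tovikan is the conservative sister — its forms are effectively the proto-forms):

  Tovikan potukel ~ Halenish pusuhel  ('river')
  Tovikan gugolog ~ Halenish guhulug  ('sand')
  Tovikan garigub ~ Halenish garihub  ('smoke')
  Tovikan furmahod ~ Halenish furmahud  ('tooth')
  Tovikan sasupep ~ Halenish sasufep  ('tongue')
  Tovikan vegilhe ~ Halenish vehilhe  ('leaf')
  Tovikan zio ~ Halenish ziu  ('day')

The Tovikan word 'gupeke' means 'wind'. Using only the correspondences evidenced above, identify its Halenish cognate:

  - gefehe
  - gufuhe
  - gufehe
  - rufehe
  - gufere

gufehe

sasupep ~ sasufep — Tovikan p corresponds to Halenish f between vowels (before a front vowel).
potukel ~ pusuhel — Tovikan k corresponds to Halenish h between vowels (before a front vowel).
Applying these to Tovikan 'gupeke':
  gupeke → gufeke   (p→f between vowels (before a front vowel))
  gufeke → gufehe   (k→h between vowels (before a front vowel))
So the Halenish cognate is 'gufehe'.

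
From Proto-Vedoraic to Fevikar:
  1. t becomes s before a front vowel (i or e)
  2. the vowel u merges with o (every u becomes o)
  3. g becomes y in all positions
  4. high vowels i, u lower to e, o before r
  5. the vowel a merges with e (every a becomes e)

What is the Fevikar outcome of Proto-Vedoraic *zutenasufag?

Fevikar: *zutenasufag > zusenasufag > zosenasofag > zosenasofay > zosenesofey  (by palatalisation, vowel merger, unconditioned shift, vowel merger)

zosenesofey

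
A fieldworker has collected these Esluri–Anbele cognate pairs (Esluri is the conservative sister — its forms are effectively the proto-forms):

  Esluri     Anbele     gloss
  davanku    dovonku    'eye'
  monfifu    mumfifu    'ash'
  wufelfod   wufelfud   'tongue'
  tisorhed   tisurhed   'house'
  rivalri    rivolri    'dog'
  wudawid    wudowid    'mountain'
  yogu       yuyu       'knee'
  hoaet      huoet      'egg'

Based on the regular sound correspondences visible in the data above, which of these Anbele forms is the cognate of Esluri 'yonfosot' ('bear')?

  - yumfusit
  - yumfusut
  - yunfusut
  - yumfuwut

yumfusut

monfifu ~ mumfifu — Esluri o corresponds to Anbele u after a consonant, before a nasal.
monfifu ~ mumfifu — Esluri n corresponds to Anbele m after a vowel, before a labial obstruent.
wufelfod ~ wufelfud, yogu ~ yuyu — Esluri o corresponds to Anbele u after a consonant, before a consonant other than r, m, n, p, b, f, v.
Applying these to Esluri 'yonfosot':
  yonfosot → yunfosot   (o→u after a consonant, before a nasal)
  yunfosot → yumfosot   (n→m after a vowel, before a labial obstruent)
  yumfosot → yumfusot   (o→u after a consonant, before a consonant other than r, m, n, p, b, f, v)
  yumfusot → yumfusut   (o→u after a consonant, before a consonant other than r, m, n, p, b, f, v)
So the Anbele cognate is 'yumfusut'.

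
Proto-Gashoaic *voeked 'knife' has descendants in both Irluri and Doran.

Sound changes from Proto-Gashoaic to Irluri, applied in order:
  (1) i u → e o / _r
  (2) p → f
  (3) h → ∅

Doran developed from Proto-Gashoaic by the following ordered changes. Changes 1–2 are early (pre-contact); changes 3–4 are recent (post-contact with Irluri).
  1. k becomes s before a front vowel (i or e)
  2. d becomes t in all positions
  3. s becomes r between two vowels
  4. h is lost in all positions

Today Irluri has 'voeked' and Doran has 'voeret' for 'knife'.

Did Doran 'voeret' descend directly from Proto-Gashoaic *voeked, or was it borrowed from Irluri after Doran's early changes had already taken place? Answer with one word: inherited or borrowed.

If inherited, *voeked would pass through all of Doran's changes:
Doran: *voeked
  voeked → voesed   [palatalisation]
  voesed → voeset   [unconditioned shift]
  voeset → voeret   [rhotacism]
  voeret (rule 4 does not apply)
  giving Doran voeret.
If borrowed from Irluri 'voeked' after the early changes, it would undergo only the recent ones:
  rule 3 (rhotacism): no change (voeked)
  rule 4 (h-loss): no change (voeked)
  ⇒ as a loan: voeked
Doran 'voeret' matches the inherited outcome exactly, so it is an inherited cognate, not a loan.

inherited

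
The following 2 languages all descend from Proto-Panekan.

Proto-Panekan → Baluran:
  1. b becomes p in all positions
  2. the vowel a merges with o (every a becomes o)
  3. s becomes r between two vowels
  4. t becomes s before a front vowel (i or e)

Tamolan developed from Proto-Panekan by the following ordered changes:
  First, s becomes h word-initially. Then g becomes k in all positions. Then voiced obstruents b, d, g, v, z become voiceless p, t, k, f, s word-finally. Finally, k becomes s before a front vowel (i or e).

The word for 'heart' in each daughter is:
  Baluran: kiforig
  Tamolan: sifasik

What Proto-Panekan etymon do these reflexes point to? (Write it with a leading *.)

*kifasig

Position 1: Baluran has k, Tamolan has s. Baluran preserves k here (none of its changes turn any other segment into k), so the proto-segment is *k.
Position 4: Baluran has o, Tamolan has a. Tamolan preserves a here (none of its changes turn any other segment into a), so the proto-segment is *a.
Position 7: Baluran has g, Tamolan has k. Baluran preserves g here (none of its changes turn any other segment into g), so the proto-segment is *g.
Continuing position by position gives *kifasig; check it forward:
Baluran: *kifasig > kifosig > kiforig  (by vowel merger, rhotacism)
Tamolan: *kifasig > kifasik > sifasik  (by unconditioned shift, palatalisation)
No other proto-form is consistent with every reflex, so the reconstruction is *kifasig.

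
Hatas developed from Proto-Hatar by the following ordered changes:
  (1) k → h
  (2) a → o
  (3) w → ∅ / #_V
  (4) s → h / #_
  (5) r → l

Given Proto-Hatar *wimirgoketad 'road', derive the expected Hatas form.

imilgohetod

Hatas: *wimirgoketad > wimirgohetad > wimirgohetod > imirgohetod > imilgohetod  (by unconditioned shift, vowel merger, glide loss, unconditioned shift)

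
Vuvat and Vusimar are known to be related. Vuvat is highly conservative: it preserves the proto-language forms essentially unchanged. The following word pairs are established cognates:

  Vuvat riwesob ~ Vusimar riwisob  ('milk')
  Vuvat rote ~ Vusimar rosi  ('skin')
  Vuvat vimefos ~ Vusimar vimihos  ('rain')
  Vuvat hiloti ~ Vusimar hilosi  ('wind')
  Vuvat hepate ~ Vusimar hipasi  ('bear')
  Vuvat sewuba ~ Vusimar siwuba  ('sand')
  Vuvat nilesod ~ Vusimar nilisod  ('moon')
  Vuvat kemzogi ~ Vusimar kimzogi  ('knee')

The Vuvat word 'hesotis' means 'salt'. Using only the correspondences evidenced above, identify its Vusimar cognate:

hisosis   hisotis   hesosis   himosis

hisosis

riwesob ~ riwisob, sewuba ~ siwuba — Vuvat e corresponds to Vusimar i after a consonant, before a consonant other than r, m, n, p, b, f, v.
hiloti ~ hilosi — Vuvat t corresponds to Vusimar s between vowels (before a front vowel).
Applying these to Vuvat 'hesotis':
  hesotis → hisotis   (e→i after a consonant, before a consonant other than r, m, n, p, b, f, v)
  hisotis → hisosis   (t→s between vowels (before a front vowel))
So the Vusimar cognate is 'hisosis'.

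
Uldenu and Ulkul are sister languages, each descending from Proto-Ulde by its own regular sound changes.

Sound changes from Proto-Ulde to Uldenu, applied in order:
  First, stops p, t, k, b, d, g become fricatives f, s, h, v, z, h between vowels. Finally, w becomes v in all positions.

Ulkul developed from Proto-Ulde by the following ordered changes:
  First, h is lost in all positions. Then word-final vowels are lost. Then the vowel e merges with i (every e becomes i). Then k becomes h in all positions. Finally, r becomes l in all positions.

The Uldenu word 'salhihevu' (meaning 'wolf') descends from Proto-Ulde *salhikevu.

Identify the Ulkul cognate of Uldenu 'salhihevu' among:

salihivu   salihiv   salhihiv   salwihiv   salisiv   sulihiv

salihiv

Ulkul: *salhikevu
  salhikevu → salikevu   [h-loss]
  salikevu → salikev   [apocope]
  salikev → salikiv   [vowel merger]
  salikiv → salihiv   [unconditioned shift]
  salihiv (rule 5 does not apply)
  giving Ulkul salihiv.
Only 'salihiv' matches the regular Ulkul development of *salhikevu.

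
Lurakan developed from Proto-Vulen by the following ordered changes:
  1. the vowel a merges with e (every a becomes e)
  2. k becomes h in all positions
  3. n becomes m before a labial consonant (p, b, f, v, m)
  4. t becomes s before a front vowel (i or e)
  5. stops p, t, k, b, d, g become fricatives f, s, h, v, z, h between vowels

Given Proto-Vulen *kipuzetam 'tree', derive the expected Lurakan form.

Lurakan: *kipuzetam > kipuzetem > hipuzetem > hipuzesem > hifuzesem  (by vowel merger, unconditioned shift, palatalisation, intervocalic lenition)

hifuzesem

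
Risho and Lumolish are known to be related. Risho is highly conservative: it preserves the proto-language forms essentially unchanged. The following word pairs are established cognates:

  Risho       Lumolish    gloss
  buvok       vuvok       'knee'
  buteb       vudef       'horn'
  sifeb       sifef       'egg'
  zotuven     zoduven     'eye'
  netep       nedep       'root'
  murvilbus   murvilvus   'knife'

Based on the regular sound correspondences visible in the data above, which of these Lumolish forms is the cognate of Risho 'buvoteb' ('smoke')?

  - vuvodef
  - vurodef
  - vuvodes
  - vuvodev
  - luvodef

buvok ~ vuvok, buteb ~ vudef — Risho b corresponds to Lumolish v word-initially before a back vowel.
buteb ~ vudef, netep ~ nedep — Risho t corresponds to Lumolish d between vowels (before a front vowel).
buteb ~ vudef, sifeb ~ sifef — Risho b corresponds to Lumolish f word-finally.
Applying these to Risho 'buvoteb':
  buvoteb → vuvoteb   (b→v word-initially before a back vowel)
  vuvoteb → vuvodeb   (t→d between vowels (before a front vowel))
  vuvodeb → vuvodef   (b→f word-finally)
So the Lumolish cognate is 'vuvodef'.

vuvodef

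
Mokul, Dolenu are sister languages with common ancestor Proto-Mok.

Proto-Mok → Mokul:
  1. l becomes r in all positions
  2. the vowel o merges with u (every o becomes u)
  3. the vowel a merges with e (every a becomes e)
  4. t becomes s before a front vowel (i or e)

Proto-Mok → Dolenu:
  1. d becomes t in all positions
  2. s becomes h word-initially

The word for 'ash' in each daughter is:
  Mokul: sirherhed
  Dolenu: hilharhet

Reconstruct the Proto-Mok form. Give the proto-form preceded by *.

Position 5: Mokul has e, Dolenu has a. Dolenu preserves a here (none of its changes turn any other segment into a), so the proto-segment is *a.
Position 1: Mokul has s, Dolenu has h. Taking the neighbouring segments as reconstructed: Mokul s could go back to *t or *s; Dolenu h could go back to *s or *h — the one source consistent with every daughter is *s.
Position 9: Mokul has d, Dolenu has t. Mokul preserves d here (none of its changes turn any other segment into d), so the proto-segment is *d.
This points to *silharhed. Verify forward in each daughter:
Mokul: start from *silharhed.
  rule 1 (unconditioned shift): silharhed → sirharhed
  rule 2: no change — sirharhed
  rule 3 (vowel merger): sirharhed → sirherhed
  rule 4: no change — sirherhed
  ⇒ Mokul sirherhed
Dolenu: *silharhed
  silharhed → silharhet   [unconditioned shift]
  silharhet → hilharhet   [debuccalisation]
  giving Dolenu hilharhet.
*silharhed is the unique common source.

*silharhed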